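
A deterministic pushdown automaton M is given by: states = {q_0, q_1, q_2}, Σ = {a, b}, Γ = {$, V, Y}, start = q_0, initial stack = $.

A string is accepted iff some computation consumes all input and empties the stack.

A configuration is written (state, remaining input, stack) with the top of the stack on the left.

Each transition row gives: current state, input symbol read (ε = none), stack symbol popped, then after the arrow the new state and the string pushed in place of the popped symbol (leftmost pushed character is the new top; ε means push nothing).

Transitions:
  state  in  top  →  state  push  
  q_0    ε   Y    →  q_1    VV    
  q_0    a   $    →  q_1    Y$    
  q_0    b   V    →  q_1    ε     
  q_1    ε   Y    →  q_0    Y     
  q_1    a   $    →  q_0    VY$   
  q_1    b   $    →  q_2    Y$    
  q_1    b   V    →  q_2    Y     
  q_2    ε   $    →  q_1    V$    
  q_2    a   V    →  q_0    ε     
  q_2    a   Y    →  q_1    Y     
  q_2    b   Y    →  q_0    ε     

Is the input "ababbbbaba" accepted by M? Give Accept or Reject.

Reject

(q_0, ababbbbaba, $)
  read a, top $: go to q_1, push Y$ → (q_1, babbbbaba, Y$)
  ε-move, top Y: go to q_0, push Y → (q_0, babbbbaba, Y$)
  ε-move, top Y: go to q_1, push VV → (q_1, babbbbaba, VV$)
  read b, top V: go to q_2, push Y → (q_2, abbbbaba, YV$)
  read a, top Y: go to q_1, push Y → (q_1, bbbbaba, YV$)
  ε-move, top Y: go to q_0, push Y → (q_0, bbbbaba, YV$)
  ε-move, top Y: go to q_1, push VV → (q_1, bbbbaba, VVV$)
  read b, top V: go to q_2, push Y → (q_2, bbbaba, YVV$)
  read b, top Y: go to q_0, push ε → (q_0, bbaba, VV$)
  read b, top V: go to q_1, push ε → (q_1, baba, V$)
  read b, top V: go to q_2, push Y → (q_2, aba, Y$)
  read a, top Y: go to q_1, push Y → (q_1, ba, Y$)
  ε-move, top Y: go to q_0, push Y → (q_0, ba, Y$)
  ε-move, top Y: go to q_1, push VV → (q_1, ba, VV$)
  read b, top V: go to q_2, push Y → (q_2, a, YV$)
  read a, top Y: go to q_1, push Y → (q_1, ε, YV$)
  ε-move, top Y: go to q_0, push Y → (q_0, ε, YV$)
  ε-move, top Y: go to q_1, push VV → (q_1, ε, VVV$)
All input consumed; stack is VVV$, not empty, and no further ε-move applies.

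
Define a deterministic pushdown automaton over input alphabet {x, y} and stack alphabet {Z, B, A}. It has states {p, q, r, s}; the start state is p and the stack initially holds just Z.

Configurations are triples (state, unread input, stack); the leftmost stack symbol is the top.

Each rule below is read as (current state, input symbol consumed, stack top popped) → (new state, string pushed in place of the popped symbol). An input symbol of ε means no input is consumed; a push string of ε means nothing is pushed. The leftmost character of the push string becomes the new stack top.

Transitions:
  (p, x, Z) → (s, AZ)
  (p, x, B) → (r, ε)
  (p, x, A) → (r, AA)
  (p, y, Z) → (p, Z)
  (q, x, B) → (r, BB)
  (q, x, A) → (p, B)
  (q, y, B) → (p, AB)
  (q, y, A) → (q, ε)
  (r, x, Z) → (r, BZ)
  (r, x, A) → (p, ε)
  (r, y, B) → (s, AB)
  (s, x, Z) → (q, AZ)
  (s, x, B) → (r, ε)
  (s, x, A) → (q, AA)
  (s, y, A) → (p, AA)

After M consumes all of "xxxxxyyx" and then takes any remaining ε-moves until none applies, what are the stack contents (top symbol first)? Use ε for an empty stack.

(p, xxxxxyyx, Z)
  read x, top Z: go to s, push AZ → (s, xxxxyyx, AZ)
  read x, top A: go to q, push AA → (q, xxxyyx, AAZ)
  read x, top A: go to p, push B → (p, xxyyx, BAZ)
  read x, top B: go to r, push ε → (r, xyyx, AZ)
  read x, top A: go to p, push ε → (p, yyx, Z)
  read y, top Z: go to p, push Z → (p, yx, Z)
  read y, top Z: go to p, push Z → (p, x, Z)
  read x, top Z: go to s, push AZ → (s, ε, AZ)
All input consumed in state s with stack AZ.

AZ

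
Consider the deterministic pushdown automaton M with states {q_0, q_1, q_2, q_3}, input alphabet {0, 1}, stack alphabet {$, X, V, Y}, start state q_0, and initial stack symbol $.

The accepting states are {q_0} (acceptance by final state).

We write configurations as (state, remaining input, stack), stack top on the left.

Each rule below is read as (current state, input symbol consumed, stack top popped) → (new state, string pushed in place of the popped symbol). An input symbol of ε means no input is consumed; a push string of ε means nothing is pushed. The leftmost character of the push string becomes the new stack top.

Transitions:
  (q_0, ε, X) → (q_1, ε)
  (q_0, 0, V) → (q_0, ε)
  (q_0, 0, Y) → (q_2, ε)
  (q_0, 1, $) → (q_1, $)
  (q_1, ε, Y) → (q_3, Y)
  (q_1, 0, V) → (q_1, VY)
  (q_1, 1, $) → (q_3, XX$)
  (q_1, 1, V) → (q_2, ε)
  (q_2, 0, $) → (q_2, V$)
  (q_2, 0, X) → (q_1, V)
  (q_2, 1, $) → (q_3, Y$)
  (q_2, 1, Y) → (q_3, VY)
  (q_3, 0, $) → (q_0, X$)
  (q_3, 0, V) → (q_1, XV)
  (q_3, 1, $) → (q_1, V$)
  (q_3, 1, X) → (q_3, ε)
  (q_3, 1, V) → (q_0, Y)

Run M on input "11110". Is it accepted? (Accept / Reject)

Accept

(q_0, 11110, $) ⊢ (q_1, 1110, $) ⊢ (q_3, 110, XX$) ⊢ (q_3, 10, X$) ⊢ (q_3, 0, $) ⊢ (q_0, ε, X$)
All input consumed; state q_0 ∈ F.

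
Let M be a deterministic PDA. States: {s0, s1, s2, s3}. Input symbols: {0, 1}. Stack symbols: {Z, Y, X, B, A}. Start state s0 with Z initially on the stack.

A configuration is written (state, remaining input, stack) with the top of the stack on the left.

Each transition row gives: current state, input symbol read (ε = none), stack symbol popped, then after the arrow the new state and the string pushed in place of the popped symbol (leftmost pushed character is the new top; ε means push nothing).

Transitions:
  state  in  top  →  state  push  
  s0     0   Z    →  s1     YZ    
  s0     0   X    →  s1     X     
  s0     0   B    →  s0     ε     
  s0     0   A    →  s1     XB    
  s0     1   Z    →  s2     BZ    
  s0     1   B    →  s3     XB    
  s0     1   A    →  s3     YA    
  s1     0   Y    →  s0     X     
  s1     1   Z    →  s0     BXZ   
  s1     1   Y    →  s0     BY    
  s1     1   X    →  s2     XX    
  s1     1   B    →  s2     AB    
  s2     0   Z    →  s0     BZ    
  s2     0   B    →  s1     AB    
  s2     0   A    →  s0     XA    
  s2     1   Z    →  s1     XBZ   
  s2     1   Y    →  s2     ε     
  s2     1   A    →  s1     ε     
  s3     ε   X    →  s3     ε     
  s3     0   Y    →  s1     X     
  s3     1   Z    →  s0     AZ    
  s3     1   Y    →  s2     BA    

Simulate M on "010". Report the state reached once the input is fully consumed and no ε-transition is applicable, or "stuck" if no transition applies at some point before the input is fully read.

(s0, 010, Z) ⊢ (s1, 10, YZ) ⊢ (s0, 0, BYZ) ⊢ (s0, ε, YZ)
All input consumed; M is in state s0.

s0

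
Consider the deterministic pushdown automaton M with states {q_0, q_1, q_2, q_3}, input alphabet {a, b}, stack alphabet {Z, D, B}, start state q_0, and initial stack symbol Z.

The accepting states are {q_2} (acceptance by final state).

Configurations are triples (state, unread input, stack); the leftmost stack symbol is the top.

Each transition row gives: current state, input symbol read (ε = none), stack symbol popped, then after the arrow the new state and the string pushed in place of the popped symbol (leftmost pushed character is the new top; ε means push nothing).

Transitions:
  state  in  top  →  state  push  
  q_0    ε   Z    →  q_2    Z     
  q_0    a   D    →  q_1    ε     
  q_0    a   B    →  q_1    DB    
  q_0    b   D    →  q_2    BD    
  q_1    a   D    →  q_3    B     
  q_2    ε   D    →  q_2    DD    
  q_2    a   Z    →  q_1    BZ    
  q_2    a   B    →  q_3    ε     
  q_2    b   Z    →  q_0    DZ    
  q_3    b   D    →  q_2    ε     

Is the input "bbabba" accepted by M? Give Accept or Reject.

(q_0, bbabba, Z)
  ε-move, top Z: go to q_2, push Z → (q_2, bbabba, Z)
  read b, top Z: go to q_0, push DZ → (q_0, babba, DZ)
  read b, top D: go to q_2, push BD → (q_2, abba, BDZ)
  read a, top B: go to q_3, push ε → (q_3, bba, DZ)
  read b, top D: go to q_2, push ε → (q_2, ba, Z)
  read b, top Z: go to q_0, push DZ → (q_0, a, DZ)
  read a, top D: go to q_1, push ε → (q_1, ε, Z)
All input consumed; state q_1 ∉ F and no further ε-move applies.

Reject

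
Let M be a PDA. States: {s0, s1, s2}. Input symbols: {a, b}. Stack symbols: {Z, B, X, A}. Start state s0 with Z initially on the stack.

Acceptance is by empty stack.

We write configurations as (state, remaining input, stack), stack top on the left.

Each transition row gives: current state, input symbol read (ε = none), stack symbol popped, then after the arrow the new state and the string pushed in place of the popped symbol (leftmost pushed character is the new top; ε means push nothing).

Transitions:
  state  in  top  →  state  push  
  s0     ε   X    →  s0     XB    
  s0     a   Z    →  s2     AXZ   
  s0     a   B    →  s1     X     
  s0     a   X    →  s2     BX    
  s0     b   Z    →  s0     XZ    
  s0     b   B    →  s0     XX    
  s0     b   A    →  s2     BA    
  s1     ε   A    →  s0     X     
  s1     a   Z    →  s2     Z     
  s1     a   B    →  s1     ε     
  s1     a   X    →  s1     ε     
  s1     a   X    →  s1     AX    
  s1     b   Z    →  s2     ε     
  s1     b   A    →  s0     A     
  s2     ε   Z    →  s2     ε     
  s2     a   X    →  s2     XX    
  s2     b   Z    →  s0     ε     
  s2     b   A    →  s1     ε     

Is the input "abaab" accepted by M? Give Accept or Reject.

One accepting computation: (s0, abaab, Z) ⊢ (s2, baab, AXZ) ⊢ (s1, aab, XZ) ⊢ (s1, ab, Z) ⊢ (s2, b, Z) ⊢ (s0, ε, ε)
All input consumed and the stack is empty.

Accept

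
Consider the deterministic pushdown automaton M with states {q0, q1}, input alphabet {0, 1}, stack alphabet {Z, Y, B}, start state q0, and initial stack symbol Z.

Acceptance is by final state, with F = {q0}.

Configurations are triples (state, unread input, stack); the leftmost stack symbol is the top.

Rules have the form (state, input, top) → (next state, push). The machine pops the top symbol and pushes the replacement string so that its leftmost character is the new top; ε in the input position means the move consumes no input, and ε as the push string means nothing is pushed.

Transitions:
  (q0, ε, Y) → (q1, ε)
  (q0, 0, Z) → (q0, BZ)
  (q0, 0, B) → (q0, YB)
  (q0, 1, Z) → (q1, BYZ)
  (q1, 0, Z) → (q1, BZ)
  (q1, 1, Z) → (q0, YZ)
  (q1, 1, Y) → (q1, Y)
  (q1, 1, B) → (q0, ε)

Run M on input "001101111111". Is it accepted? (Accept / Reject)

(q0, 001101111111, Z) ⊢ (q0, 01101111111, BZ) ⊢ (q0, 1101111111, YBZ) ⊢ (q1, 1101111111, BZ) ⊢ (q0, 101111111, Z) ⊢ (q1, 01111111, BYZ)
No transition applies at (q1, 01111111, BYZ); input not fully consumed.

Reject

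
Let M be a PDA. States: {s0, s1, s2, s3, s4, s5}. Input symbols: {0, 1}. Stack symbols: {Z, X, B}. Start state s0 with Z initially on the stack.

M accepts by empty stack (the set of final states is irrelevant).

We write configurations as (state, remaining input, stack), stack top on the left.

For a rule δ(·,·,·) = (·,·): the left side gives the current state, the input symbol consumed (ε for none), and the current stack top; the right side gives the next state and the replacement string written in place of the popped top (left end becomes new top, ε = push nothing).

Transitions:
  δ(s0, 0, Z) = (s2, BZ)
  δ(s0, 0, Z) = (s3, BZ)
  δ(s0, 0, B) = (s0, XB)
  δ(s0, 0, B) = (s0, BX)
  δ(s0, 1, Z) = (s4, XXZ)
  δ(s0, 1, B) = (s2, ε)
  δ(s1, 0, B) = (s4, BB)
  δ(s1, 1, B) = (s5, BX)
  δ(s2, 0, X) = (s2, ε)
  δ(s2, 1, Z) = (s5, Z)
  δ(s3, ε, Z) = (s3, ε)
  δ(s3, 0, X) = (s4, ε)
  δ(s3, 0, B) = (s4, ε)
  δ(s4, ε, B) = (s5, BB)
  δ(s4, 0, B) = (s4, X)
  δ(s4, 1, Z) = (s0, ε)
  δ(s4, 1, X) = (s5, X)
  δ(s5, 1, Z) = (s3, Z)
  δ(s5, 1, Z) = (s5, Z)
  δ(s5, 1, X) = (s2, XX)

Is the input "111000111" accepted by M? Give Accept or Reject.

One accepting computation: (s0, 111000111, Z) ⊢ (s4, 11000111, XXZ) ⊢ (s5, 1000111, XXZ) ⊢ (s2, 000111, XXXZ) ⊢ (s2, 00111, XXZ) ⊢ (s2, 0111, XZ) ⊢ (s2, 111, Z) ⊢ (s5, 11, Z) ⊢ (s5, 1, Z) ⊢ (s3, ε, Z) ⊢ (s3, ε, ε)
All input consumed and the stack is empty.

Accept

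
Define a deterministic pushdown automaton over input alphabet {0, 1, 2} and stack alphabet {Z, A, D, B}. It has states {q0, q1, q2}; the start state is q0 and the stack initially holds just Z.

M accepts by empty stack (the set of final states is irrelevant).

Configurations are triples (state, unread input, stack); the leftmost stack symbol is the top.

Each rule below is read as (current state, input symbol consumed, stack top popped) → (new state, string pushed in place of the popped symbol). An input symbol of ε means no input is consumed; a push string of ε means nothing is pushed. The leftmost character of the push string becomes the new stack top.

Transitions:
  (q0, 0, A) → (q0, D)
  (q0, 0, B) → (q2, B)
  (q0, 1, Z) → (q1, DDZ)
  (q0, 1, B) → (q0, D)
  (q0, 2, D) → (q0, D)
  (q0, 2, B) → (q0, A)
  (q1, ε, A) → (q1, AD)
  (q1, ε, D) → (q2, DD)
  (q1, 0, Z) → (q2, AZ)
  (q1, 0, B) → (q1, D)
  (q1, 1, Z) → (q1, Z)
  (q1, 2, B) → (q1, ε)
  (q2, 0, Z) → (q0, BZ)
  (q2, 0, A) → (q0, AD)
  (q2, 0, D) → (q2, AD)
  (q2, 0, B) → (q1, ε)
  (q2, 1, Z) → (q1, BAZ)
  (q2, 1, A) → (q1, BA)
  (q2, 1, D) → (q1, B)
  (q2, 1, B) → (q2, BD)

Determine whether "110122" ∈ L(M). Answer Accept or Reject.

(q0, 110122, Z)
  read 1, top Z: go to q1, push DDZ → (q1, 10122, DDZ)
  ε-move, top D: go to q2, push DD → (q2, 10122, DDDZ)
  read 1, top D: go to q1, push B → (q1, 0122, BDDZ)
  read 0, top B: go to q1, push D → (q1, 122, DDDZ)
  ε-move, top D: go to q2, push DD → (q2, 122, DDDDZ)
  read 1, top D: go to q1, push B → (q1, 22, BDDDZ)
  read 2, top B: go to q1, push ε → (q1, 2, DDDZ)
  ε-move, top D: go to q2, push DD → (q2, 2, DDDDZ)
No transition applies at (q2, 2, DDDDZ); input not fully consumed.

Reject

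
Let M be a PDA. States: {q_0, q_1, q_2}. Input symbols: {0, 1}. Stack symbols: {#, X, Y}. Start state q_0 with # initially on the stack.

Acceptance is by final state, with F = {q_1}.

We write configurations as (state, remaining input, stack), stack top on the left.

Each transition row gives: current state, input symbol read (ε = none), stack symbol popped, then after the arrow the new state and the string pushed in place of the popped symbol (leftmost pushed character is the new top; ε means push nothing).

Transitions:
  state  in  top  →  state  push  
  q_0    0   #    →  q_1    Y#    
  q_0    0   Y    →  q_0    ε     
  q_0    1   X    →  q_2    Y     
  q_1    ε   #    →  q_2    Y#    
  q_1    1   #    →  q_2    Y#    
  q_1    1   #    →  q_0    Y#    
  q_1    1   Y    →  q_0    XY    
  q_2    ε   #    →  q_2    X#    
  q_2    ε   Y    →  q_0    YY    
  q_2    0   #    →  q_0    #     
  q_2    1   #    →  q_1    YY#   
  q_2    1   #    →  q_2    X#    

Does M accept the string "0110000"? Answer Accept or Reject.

Accept

One accepting computation: (q_0, 0110000, #) ⊢ (q_1, 110000, Y#) ⊢ (q_0, 10000, XY#) ⊢ (q_2, 0000, YY#) ⊢ (q_0, 0000, YYY#) ⊢ (q_0, 000, YY#) ⊢ (q_0, 00, Y#) ⊢ (q_0, 0, #) ⊢ (q_1, ε, Y#)
All input consumed and state q_1 ∈ F.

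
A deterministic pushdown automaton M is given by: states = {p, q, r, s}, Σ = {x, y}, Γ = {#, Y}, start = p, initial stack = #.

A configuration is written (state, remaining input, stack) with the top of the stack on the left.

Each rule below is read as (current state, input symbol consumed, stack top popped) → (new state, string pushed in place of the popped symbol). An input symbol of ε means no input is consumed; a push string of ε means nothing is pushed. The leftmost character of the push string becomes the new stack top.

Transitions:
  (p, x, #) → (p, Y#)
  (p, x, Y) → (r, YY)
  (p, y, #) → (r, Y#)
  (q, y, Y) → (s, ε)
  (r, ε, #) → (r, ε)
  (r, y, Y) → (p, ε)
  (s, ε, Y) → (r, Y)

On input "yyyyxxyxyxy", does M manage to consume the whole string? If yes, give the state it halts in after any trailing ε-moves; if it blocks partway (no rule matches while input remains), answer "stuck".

p

(p, yyyyxxyxyxy, #) ⊢ (r, yyyxxyxyxy, Y#) ⊢ (p, yyxxyxyxy, #) ⊢ (r, yxxyxyxy, Y#) ⊢ (p, xxyxyxy, #) ⊢ (p, xyxyxy, Y#) ⊢ (r, yxyxy, YY#) ⊢ (p, xyxy, Y#) ⊢ (r, yxy, YY#) ⊢ (p, xy, Y#) ⊢ (r, y, YY#) ⊢ (p, ε, Y#)
All input consumed; M is in state p.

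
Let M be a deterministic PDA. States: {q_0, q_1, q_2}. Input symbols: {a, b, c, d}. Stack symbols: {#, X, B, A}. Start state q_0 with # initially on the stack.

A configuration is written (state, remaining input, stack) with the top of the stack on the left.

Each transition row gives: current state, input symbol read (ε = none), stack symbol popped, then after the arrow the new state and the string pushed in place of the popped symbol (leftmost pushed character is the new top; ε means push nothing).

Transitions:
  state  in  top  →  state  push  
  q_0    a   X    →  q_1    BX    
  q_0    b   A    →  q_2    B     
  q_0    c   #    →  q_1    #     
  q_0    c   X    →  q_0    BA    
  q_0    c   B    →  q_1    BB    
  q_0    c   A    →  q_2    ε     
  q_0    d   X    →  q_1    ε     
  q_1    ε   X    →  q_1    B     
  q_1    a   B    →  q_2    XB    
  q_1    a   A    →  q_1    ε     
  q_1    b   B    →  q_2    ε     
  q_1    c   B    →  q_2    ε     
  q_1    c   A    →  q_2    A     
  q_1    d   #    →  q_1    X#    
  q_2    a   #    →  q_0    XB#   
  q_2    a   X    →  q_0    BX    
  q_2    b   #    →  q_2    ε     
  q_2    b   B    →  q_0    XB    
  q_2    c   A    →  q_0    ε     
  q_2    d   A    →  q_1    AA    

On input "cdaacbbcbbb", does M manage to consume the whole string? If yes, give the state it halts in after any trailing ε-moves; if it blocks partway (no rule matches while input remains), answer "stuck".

(q_0, cdaacbbcbbb, #) ⊢ (q_1, daacbbcbbb, #) ⊢ (q_1, aacbbcbbb, X#) ⊢ (q_1, aacbbcbbb, B#) ⊢ (q_2, acbbcbbb, XB#) ⊢ (q_0, cbbcbbb, BXB#) ⊢ (q_1, bbcbbb, BBXB#) ⊢ (q_2, bcbbb, BXB#) ⊢ (q_0, cbbb, XBXB#) ⊢ (q_0, bbb, BABXB#)
No transition for (q_0, b, top B); M blocks with input bbb remaining.

stuck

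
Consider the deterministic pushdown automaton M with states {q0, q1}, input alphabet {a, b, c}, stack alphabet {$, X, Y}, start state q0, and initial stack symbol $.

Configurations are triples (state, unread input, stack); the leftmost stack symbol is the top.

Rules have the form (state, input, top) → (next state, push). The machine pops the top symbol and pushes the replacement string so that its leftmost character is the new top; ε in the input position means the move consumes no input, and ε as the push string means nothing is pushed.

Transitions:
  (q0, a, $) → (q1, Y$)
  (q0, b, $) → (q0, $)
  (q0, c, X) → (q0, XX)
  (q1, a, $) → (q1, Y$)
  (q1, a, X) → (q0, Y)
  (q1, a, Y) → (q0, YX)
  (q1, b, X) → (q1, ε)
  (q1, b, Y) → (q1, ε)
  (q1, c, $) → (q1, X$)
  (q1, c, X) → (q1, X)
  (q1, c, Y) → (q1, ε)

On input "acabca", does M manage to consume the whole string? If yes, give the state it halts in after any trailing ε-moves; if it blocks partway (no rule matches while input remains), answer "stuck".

q0

(q0, acabca, $)
  read a, top $: go to q1, push Y$ → (q1, cabca, Y$)
  read c, top Y: go to q1, push ε → (q1, abca, $)
  read a, top $: go to q1, push Y$ → (q1, bca, Y$)
  read b, top Y: go to q1, push ε → (q1, ca, $)
  read c, top $: go to q1, push X$ → (q1, a, X$)
  read a, top X: go to q0, push Y → (q0, ε, Y$)
All input consumed; M is in state q0.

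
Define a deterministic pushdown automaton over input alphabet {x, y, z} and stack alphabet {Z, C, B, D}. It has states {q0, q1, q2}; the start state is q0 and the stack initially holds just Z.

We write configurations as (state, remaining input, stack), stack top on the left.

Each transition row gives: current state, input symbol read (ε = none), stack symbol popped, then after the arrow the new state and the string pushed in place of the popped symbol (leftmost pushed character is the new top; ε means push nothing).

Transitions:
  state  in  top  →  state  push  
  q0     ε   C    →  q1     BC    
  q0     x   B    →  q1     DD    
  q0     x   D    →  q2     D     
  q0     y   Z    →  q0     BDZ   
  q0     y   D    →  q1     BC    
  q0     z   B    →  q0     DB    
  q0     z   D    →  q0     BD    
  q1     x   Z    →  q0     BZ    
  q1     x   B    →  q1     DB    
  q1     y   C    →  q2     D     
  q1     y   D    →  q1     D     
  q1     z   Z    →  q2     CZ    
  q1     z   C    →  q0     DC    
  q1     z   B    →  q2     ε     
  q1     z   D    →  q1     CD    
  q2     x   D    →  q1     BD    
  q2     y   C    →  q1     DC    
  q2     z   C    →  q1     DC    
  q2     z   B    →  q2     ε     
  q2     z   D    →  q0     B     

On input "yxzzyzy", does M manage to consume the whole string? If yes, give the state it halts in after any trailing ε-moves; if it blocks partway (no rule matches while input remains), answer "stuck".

q1

(q0, yxzzyzy, Z)
  read y, top Z: go to q0, push BDZ → (q0, xzzyzy, BDZ)
  read x, top B: go to q1, push DD → (q1, zzyzy, DDDZ)
  read z, top D: go to q1, push CD → (q1, zyzy, CDDDZ)
  read z, top C: go to q0, push DC → (q0, yzy, DCDDDZ)
  read y, top D: go to q1, push BC → (q1, zy, BCCDDDZ)
  read z, top B: go to q2, push ε → (q2, y, CCDDDZ)
  read y, top C: go to q1, push DC → (q1, ε, DCCDDDZ)
All input consumed; M is in state q1.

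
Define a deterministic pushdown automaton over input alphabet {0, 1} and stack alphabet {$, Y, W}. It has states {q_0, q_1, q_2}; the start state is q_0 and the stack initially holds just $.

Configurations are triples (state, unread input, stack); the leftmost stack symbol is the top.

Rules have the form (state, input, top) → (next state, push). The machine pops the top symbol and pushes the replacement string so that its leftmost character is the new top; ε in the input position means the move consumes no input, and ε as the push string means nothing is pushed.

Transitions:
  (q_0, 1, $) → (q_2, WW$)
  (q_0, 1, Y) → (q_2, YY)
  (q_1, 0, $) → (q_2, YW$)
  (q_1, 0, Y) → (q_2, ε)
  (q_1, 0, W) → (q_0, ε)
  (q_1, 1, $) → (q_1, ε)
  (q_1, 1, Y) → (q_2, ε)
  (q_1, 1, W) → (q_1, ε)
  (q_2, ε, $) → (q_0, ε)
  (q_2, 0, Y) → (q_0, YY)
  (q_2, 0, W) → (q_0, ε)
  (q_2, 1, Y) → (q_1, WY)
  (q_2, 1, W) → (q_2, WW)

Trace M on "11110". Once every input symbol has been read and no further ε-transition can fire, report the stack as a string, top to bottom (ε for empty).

WWWW$

(q_0, 11110, $)
  read 1, top $: go to q_2, push WW$ → (q_2, 1110, WW$)
  read 1, top W: go to q_2, push WW → (q_2, 110, WWW$)
  read 1, top W: go to q_2, push WW → (q_2, 10, WWWW$)
  read 1, top W: go to q_2, push WW → (q_2, 0, WWWWW$)
  read 0, top W: go to q_0, push ε → (q_0, ε, WWWW$)
All input consumed in state q_0 with stack WWWW$.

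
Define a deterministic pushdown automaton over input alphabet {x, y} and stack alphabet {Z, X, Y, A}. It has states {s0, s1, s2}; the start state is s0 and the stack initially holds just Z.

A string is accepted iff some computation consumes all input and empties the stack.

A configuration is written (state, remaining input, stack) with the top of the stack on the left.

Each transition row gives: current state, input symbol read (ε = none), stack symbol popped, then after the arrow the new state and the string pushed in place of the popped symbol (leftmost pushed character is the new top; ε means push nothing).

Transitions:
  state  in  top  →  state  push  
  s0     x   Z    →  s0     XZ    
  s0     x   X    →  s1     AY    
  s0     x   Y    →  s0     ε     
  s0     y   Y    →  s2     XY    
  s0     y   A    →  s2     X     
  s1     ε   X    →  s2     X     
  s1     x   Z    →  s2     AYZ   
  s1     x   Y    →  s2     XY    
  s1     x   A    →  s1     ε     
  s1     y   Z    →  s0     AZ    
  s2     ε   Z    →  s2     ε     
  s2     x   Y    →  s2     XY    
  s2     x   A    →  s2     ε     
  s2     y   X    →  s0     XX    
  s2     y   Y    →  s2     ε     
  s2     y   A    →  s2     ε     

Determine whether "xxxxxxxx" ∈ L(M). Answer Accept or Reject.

(s0, xxxxxxxx, Z)
  read x, top Z: go to s0, push XZ → (s0, xxxxxxx, XZ)
  read x, top X: go to s1, push AY → (s1, xxxxxx, AYZ)
  read x, top A: go to s1, push ε → (s1, xxxxx, YZ)
  read x, top Y: go to s2, push XY → (s2, xxxx, XYZ)
No transition applies at (s2, xxxx, XYZ); input not fully consumed.

Reject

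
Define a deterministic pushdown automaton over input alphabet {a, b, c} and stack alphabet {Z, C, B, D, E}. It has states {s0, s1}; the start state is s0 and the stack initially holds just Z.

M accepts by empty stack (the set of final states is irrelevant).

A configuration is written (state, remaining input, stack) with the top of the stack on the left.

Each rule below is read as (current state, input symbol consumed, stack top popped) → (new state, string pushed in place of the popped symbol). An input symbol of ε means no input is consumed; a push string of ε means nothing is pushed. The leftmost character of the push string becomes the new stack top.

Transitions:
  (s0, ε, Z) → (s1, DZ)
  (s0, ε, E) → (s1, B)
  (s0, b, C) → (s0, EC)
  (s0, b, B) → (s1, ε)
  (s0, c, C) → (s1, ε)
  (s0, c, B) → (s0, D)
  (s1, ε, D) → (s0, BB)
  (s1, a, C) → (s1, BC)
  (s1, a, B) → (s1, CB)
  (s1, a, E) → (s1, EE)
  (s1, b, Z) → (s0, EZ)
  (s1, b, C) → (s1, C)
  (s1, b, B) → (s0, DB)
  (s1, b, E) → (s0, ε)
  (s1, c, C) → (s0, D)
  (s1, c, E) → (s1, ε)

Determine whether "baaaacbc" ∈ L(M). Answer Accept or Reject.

Reject

(s0, baaaacbc, Z)
  ε-move, top Z: go to s1, push DZ → (s1, baaaacbc, DZ)
  ε-move, top D: go to s0, push BB → (s0, baaaacbc, BBZ)
  read b, top B: go to s1, push ε → (s1, aaaacbc, BZ)
  read a, top B: go to s1, push CB → (s1, aaacbc, CBZ)
  read a, top C: go to s1, push BC → (s1, aacbc, BCBZ)
  read a, top B: go to s1, push CB → (s1, acbc, CBCBZ)
  read a, top C: go to s1, push BC → (s1, cbc, BCBCBZ)
No transition applies at (s1, cbc, BCBCBZ); input not fully consumed.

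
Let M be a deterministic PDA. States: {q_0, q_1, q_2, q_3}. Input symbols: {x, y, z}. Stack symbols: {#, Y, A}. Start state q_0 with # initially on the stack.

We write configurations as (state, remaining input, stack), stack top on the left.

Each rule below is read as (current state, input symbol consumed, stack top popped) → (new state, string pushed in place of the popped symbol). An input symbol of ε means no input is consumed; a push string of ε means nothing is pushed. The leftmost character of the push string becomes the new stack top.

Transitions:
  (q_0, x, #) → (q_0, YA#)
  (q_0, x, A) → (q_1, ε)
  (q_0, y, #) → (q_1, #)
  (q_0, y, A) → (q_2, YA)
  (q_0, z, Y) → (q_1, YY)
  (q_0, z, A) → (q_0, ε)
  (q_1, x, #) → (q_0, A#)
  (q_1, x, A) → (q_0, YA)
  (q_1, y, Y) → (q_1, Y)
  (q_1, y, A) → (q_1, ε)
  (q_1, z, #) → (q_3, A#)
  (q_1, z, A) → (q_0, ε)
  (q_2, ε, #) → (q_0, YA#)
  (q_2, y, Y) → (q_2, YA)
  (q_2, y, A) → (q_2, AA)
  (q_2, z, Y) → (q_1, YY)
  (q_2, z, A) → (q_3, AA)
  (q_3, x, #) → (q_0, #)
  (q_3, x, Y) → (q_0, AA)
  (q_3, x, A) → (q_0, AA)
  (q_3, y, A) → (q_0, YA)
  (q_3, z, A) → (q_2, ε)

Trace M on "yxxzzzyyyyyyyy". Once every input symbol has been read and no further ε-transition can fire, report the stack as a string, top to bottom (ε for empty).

(q_0, yxxzzzyyyyyyyy, #)
  read y, top #: go to q_1, push # → (q_1, xxzzzyyyyyyyy, #)
  read x, top #: go to q_0, push A# → (q_0, xzzzyyyyyyyy, A#)
  read x, top A: go to q_1, push ε → (q_1, zzzyyyyyyyy, #)
  read z, top #: go to q_3, push A# → (q_3, zzyyyyyyyy, A#)
  read z, top A: go to q_2, push ε → (q_2, zyyyyyyyy, #)
  ε-move, top #: go to q_0, push YA# → (q_0, zyyyyyyyy, YA#)
  read z, top Y: go to q_1, push YY → (q_1, yyyyyyyy, YYA#)
  read y, top Y: go to q_1, push Y → (q_1, yyyyyyy, YYA#)
  read y, top Y: go to q_1, push Y → (q_1, yyyyyy, YYA#)
  read y, top Y: go to q_1, push Y → (q_1, yyyyy, YYA#)
  read y, top Y: go to q_1, push Y → (q_1, yyyy, YYA#)
  read y, top Y: go to q_1, push Y → (q_1, yyy, YYA#)
  read y, top Y: go to q_1, push Y → (q_1, yy, YYA#)
  read y, top Y: go to q_1, push Y → (q_1, y, YYA#)
  read y, top Y: go to q_1, push Y → (q_1, ε, YYA#)
All input consumed in state q_1 with stack YYA#.

YYA#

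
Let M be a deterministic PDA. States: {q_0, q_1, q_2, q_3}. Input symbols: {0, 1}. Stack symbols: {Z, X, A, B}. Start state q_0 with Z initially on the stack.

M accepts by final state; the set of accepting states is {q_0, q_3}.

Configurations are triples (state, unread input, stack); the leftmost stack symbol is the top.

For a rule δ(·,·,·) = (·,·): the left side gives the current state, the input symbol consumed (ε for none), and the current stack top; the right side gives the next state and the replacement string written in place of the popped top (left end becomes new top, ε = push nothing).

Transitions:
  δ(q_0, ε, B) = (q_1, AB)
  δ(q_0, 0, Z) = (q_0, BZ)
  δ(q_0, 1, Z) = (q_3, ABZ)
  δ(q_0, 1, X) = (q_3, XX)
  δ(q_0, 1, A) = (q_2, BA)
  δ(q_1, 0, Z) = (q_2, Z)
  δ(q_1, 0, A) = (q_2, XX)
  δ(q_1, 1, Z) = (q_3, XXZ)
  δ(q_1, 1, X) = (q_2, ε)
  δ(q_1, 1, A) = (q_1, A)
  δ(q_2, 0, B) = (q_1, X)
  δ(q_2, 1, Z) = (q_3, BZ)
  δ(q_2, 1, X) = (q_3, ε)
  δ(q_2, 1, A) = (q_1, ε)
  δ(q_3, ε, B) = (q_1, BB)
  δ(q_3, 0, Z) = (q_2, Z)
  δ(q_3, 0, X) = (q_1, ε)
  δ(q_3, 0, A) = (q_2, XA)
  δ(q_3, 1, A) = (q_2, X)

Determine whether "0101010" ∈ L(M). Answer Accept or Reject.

Reject

(q_0, 0101010, Z)
  read 0, top Z: go to q_0, push BZ → (q_0, 101010, BZ)
  ε-move, top B: go to q_1, push AB → (q_1, 101010, ABZ)
  read 1, top A: go to q_1, push A → (q_1, 01010, ABZ)
  read 0, top A: go to q_2, push XX → (q_2, 1010, XXBZ)
  read 1, top X: go to q_3, push ε → (q_3, 010, XBZ)
  read 0, top X: go to q_1, push ε → (q_1, 10, BZ)
No transition applies at (q_1, 10, BZ); input not fully consumed.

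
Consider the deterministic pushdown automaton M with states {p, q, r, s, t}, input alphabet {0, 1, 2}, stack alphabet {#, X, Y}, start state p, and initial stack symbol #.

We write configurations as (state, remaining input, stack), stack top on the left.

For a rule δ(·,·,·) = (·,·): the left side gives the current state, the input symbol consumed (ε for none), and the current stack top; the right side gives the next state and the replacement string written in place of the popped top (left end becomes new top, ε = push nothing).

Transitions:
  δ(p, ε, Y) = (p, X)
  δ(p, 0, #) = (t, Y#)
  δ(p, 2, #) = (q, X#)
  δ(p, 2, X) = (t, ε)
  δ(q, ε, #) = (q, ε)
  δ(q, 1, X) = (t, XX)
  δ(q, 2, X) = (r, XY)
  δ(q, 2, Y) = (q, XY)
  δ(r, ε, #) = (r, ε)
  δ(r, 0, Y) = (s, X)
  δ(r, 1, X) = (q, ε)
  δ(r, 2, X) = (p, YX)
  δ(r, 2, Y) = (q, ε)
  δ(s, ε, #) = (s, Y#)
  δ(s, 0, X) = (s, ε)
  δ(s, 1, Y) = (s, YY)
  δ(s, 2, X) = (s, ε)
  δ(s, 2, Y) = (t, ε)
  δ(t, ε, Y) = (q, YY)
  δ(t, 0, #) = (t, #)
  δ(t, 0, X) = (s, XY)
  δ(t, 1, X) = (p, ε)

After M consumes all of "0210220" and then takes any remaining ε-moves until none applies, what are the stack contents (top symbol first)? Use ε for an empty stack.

XYYY#

(p, 0210220, #)
  read 0, top #: go to t, push Y# → (t, 210220, Y#)
  ε-move, top Y: go to q, push YY → (q, 210220, YY#)
  read 2, top Y: go to q, push XY → (q, 10220, XYY#)
  read 1, top X: go to t, push XX → (t, 0220, XXYY#)
  read 0, top X: go to s, push XY → (s, 220, XYXYY#)
  read 2, top X: go to s, push ε → (s, 20, YXYY#)
  read 2, top Y: go to t, push ε → (t, 0, XYY#)
  read 0, top X: go to s, push XY → (s, ε, XYYY#)
All input consumed in state s with stack XYYY#.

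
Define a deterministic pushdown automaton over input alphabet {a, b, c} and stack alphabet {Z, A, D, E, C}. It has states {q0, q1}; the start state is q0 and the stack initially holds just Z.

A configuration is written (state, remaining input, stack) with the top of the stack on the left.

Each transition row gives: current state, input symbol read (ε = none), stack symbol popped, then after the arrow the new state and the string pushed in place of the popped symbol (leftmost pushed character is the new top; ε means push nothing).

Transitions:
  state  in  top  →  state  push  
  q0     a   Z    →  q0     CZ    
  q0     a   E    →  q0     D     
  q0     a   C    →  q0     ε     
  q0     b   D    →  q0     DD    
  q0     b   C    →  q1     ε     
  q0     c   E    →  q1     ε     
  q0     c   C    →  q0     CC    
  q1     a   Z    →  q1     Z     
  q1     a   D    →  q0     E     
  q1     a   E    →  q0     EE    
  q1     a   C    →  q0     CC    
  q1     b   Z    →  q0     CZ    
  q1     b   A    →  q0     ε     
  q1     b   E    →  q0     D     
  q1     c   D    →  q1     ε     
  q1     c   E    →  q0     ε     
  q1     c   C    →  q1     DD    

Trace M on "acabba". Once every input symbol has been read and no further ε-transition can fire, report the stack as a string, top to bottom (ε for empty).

Z

(q0, acabba, Z)
  read a, top Z: go to q0, push CZ → (q0, cabba, CZ)
  read c, top C: go to q0, push CC → (q0, abba, CCZ)
  read a, top C: go to q0, push ε → (q0, bba, CZ)
  read b, top C: go to q1, push ε → (q1, ba, Z)
  read b, top Z: go to q0, push CZ → (q0, a, CZ)
  read a, top C: go to q0, push ε → (q0, ε, Z)
All input consumed in state q0 with stack Z.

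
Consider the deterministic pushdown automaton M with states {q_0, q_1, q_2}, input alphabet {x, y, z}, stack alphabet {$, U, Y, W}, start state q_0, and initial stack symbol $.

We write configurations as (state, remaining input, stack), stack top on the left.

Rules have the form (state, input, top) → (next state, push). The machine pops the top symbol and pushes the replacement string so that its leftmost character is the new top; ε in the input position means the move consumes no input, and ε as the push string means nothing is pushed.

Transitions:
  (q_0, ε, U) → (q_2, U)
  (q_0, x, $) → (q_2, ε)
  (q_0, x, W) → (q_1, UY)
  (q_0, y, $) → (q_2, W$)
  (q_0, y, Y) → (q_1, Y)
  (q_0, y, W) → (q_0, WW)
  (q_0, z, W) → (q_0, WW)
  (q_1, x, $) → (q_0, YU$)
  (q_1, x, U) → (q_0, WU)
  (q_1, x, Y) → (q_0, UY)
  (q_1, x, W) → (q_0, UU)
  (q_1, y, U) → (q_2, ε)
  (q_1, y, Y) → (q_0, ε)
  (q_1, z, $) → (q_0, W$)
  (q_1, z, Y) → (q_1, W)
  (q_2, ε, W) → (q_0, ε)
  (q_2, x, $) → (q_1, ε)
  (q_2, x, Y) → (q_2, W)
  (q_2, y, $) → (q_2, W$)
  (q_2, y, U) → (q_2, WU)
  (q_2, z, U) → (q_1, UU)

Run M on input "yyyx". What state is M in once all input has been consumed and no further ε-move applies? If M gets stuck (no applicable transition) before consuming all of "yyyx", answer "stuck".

q_2

(q_0, yyyx, $) ⊢ (q_2, yyx, W$) ⊢ (q_0, yyx, $) ⊢ (q_2, yx, W$) ⊢ (q_0, yx, $) ⊢ (q_2, x, W$) ⊢ (q_0, x, $) ⊢ (q_2, ε, ε)
All input consumed; M is in state q_2.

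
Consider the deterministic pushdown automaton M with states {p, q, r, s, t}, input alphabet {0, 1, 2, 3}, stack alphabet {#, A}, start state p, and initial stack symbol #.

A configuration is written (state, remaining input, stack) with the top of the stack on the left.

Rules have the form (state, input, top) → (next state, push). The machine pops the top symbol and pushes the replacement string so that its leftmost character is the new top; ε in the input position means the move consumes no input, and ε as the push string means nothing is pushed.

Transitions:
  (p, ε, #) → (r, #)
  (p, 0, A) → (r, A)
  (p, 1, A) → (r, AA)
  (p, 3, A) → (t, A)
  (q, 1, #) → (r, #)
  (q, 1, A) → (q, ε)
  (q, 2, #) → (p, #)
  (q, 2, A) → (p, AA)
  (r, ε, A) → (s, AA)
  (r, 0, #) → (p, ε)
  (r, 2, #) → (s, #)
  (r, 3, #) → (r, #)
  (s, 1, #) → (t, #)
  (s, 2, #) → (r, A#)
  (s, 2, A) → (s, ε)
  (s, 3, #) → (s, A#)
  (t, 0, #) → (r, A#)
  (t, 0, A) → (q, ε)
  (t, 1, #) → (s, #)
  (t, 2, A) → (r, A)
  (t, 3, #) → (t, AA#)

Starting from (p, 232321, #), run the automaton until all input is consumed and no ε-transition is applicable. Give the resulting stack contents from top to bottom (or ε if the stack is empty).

#

(p, 232321, #)
  ε-move, top #: go to r, push # → (r, 232321, #)
  read 2, top #: go to s, push # → (s, 32321, #)
  read 3, top #: go to s, push A# → (s, 2321, A#)
  read 2, top A: go to s, push ε → (s, 321, #)
  read 3, top #: go to s, push A# → (s, 21, A#)
  read 2, top A: go to s, push ε → (s, 1, #)
  read 1, top #: go to t, push # → (t, ε, #)
All input consumed in state t with stack #.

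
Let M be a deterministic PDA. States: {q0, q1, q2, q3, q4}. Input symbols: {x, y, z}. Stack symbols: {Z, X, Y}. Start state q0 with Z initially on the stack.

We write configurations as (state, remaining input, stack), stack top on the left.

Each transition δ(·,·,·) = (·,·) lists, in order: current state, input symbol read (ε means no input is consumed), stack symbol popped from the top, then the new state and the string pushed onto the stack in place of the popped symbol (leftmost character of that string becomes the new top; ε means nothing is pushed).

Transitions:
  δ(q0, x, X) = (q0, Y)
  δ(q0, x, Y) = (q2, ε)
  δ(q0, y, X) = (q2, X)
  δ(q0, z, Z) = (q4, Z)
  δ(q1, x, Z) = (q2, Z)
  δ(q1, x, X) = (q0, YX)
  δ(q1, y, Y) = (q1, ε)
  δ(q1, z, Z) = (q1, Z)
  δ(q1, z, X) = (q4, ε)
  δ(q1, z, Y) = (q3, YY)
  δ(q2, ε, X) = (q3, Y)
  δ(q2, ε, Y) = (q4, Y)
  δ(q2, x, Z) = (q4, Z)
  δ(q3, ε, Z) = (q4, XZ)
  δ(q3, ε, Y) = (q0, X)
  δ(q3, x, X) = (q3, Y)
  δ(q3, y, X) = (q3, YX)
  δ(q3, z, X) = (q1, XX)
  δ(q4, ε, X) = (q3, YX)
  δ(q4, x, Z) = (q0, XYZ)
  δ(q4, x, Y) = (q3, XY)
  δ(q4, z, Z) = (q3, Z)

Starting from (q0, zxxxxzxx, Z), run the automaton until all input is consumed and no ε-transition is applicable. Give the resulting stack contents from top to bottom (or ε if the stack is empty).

(q0, zxxxxzxx, Z)
  read z, top Z: go to q4, push Z → (q4, xxxxzxx, Z)
  read x, top Z: go to q0, push XYZ → (q0, xxxzxx, XYZ)
  read x, top X: go to q0, push Y → (q0, xxzxx, YYZ)
  read x, top Y: go to q2, push ε → (q2, xzxx, YZ)
  ε-move, top Y: go to q4, push Y → (q4, xzxx, YZ)
  read x, top Y: go to q3, push XY → (q3, zxx, XYZ)
  read z, top X: go to q1, push XX → (q1, xx, XXYZ)
  read x, top X: go to q0, push YX → (q0, x, YXXYZ)
  read x, top Y: go to q2, push ε → (q2, ε, XXYZ)
  ε-move, top X: go to q3, push Y → (q3, ε, YXYZ)
  ε-move, top Y: go to q0, push X → (q0, ε, XXYZ)
All input consumed in state q0 with stack XXYZ.

XXYZ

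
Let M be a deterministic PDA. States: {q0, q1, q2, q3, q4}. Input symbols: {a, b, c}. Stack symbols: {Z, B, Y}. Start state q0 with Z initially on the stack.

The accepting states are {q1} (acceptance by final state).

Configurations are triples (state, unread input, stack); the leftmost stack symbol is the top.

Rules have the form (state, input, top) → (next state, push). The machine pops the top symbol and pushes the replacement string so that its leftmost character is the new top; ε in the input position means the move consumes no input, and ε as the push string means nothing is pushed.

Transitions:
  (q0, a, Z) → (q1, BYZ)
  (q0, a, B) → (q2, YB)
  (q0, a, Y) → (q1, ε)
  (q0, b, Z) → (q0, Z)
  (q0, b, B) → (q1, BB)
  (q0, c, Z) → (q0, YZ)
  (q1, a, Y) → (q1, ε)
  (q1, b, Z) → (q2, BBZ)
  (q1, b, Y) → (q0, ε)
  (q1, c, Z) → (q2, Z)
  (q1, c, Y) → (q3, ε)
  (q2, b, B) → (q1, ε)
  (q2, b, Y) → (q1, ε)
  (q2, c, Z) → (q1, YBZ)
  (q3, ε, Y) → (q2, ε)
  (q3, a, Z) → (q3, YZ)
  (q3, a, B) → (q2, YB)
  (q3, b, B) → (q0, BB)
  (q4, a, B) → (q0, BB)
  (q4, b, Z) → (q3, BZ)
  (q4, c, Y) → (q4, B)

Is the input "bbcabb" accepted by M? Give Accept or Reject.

(q0, bbcabb, Z) ⊢ (q0, bcabb, Z) ⊢ (q0, cabb, Z) ⊢ (q0, abb, YZ) ⊢ (q1, bb, Z) ⊢ (q2, b, BBZ) ⊢ (q1, ε, BZ)
All input consumed; state q1 ∈ F.

Accept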